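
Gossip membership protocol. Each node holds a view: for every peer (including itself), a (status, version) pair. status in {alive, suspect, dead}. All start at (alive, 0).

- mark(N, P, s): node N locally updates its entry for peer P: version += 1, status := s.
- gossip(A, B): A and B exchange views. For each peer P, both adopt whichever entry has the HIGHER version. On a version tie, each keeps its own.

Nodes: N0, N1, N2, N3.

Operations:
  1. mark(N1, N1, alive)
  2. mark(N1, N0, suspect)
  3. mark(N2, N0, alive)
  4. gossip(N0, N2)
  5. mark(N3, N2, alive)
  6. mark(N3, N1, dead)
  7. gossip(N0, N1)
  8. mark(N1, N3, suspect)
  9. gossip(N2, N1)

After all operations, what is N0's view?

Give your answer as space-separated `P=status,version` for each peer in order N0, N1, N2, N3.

Answer: N0=alive,1 N1=alive,1 N2=alive,0 N3=alive,0

Derivation:
Op 1: N1 marks N1=alive -> (alive,v1)
Op 2: N1 marks N0=suspect -> (suspect,v1)
Op 3: N2 marks N0=alive -> (alive,v1)
Op 4: gossip N0<->N2 -> N0.N0=(alive,v1) N0.N1=(alive,v0) N0.N2=(alive,v0) N0.N3=(alive,v0) | N2.N0=(alive,v1) N2.N1=(alive,v0) N2.N2=(alive,v0) N2.N3=(alive,v0)
Op 5: N3 marks N2=alive -> (alive,v1)
Op 6: N3 marks N1=dead -> (dead,v1)
Op 7: gossip N0<->N1 -> N0.N0=(alive,v1) N0.N1=(alive,v1) N0.N2=(alive,v0) N0.N3=(alive,v0) | N1.N0=(suspect,v1) N1.N1=(alive,v1) N1.N2=(alive,v0) N1.N3=(alive,v0)
Op 8: N1 marks N3=suspect -> (suspect,v1)
Op 9: gossip N2<->N1 -> N2.N0=(alive,v1) N2.N1=(alive,v1) N2.N2=(alive,v0) N2.N3=(suspect,v1) | N1.N0=(suspect,v1) N1.N1=(alive,v1) N1.N2=(alive,v0) N1.N3=(suspect,v1)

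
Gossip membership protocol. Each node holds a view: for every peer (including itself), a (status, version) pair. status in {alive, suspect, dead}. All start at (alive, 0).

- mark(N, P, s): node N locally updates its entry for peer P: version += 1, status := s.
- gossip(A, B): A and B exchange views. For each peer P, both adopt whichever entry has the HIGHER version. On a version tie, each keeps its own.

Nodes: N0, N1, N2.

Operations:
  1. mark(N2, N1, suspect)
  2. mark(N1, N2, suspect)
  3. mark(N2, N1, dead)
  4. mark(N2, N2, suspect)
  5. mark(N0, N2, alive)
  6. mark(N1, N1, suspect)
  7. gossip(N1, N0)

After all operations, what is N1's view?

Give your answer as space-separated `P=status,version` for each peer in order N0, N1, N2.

Answer: N0=alive,0 N1=suspect,1 N2=suspect,1

Derivation:
Op 1: N2 marks N1=suspect -> (suspect,v1)
Op 2: N1 marks N2=suspect -> (suspect,v1)
Op 3: N2 marks N1=dead -> (dead,v2)
Op 4: N2 marks N2=suspect -> (suspect,v1)
Op 5: N0 marks N2=alive -> (alive,v1)
Op 6: N1 marks N1=suspect -> (suspect,v1)
Op 7: gossip N1<->N0 -> N1.N0=(alive,v0) N1.N1=(suspect,v1) N1.N2=(suspect,v1) | N0.N0=(alive,v0) N0.N1=(suspect,v1) N0.N2=(alive,v1)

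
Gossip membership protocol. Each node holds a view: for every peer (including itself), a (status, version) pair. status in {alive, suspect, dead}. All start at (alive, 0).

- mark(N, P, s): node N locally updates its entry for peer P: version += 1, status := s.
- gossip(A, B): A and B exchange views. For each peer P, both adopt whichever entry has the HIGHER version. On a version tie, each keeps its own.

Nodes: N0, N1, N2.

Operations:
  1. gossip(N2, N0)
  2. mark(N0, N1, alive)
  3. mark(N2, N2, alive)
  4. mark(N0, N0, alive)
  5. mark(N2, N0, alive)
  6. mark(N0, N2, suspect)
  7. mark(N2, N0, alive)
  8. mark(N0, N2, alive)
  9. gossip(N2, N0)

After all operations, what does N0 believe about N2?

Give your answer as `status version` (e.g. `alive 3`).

Answer: alive 2

Derivation:
Op 1: gossip N2<->N0 -> N2.N0=(alive,v0) N2.N1=(alive,v0) N2.N2=(alive,v0) | N0.N0=(alive,v0) N0.N1=(alive,v0) N0.N2=(alive,v0)
Op 2: N0 marks N1=alive -> (alive,v1)
Op 3: N2 marks N2=alive -> (alive,v1)
Op 4: N0 marks N0=alive -> (alive,v1)
Op 5: N2 marks N0=alive -> (alive,v1)
Op 6: N0 marks N2=suspect -> (suspect,v1)
Op 7: N2 marks N0=alive -> (alive,v2)
Op 8: N0 marks N2=alive -> (alive,v2)
Op 9: gossip N2<->N0 -> N2.N0=(alive,v2) N2.N1=(alive,v1) N2.N2=(alive,v2) | N0.N0=(alive,v2) N0.N1=(alive,v1) N0.N2=(alive,v2)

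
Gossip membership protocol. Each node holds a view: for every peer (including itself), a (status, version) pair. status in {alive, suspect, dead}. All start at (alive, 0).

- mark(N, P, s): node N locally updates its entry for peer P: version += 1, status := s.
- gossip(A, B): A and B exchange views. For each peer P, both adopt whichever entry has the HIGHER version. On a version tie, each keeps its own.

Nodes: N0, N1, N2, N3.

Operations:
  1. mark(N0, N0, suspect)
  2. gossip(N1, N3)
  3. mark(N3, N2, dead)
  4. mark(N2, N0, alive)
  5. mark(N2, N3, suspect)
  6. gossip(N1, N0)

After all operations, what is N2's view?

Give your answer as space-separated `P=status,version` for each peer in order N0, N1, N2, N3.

Op 1: N0 marks N0=suspect -> (suspect,v1)
Op 2: gossip N1<->N3 -> N1.N0=(alive,v0) N1.N1=(alive,v0) N1.N2=(alive,v0) N1.N3=(alive,v0) | N3.N0=(alive,v0) N3.N1=(alive,v0) N3.N2=(alive,v0) N3.N3=(alive,v0)
Op 3: N3 marks N2=dead -> (dead,v1)
Op 4: N2 marks N0=alive -> (alive,v1)
Op 5: N2 marks N3=suspect -> (suspect,v1)
Op 6: gossip N1<->N0 -> N1.N0=(suspect,v1) N1.N1=(alive,v0) N1.N2=(alive,v0) N1.N3=(alive,v0) | N0.N0=(suspect,v1) N0.N1=(alive,v0) N0.N2=(alive,v0) N0.N3=(alive,v0)

Answer: N0=alive,1 N1=alive,0 N2=alive,0 N3=suspect,1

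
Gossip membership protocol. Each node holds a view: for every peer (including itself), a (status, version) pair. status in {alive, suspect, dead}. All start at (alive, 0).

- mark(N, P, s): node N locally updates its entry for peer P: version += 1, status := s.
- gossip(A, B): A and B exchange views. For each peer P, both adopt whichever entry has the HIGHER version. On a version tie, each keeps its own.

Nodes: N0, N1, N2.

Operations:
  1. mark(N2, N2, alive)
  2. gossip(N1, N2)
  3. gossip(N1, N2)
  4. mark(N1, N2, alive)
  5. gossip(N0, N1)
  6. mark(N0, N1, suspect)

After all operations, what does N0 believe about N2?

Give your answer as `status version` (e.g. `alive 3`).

Op 1: N2 marks N2=alive -> (alive,v1)
Op 2: gossip N1<->N2 -> N1.N0=(alive,v0) N1.N1=(alive,v0) N1.N2=(alive,v1) | N2.N0=(alive,v0) N2.N1=(alive,v0) N2.N2=(alive,v1)
Op 3: gossip N1<->N2 -> N1.N0=(alive,v0) N1.N1=(alive,v0) N1.N2=(alive,v1) | N2.N0=(alive,v0) N2.N1=(alive,v0) N2.N2=(alive,v1)
Op 4: N1 marks N2=alive -> (alive,v2)
Op 5: gossip N0<->N1 -> N0.N0=(alive,v0) N0.N1=(alive,v0) N0.N2=(alive,v2) | N1.N0=(alive,v0) N1.N1=(alive,v0) N1.N2=(alive,v2)
Op 6: N0 marks N1=suspect -> (suspect,v1)

Answer: alive 2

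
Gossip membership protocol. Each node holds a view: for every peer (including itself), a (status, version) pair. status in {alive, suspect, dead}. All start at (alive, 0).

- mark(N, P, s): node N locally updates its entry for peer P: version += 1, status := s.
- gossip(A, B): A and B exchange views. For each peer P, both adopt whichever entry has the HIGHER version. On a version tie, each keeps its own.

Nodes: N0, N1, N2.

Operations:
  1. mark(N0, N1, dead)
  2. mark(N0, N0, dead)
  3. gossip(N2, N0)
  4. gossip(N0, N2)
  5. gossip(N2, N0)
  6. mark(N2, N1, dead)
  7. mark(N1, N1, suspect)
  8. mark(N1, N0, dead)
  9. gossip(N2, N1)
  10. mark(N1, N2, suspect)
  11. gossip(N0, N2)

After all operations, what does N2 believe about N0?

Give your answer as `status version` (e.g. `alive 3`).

Op 1: N0 marks N1=dead -> (dead,v1)
Op 2: N0 marks N0=dead -> (dead,v1)
Op 3: gossip N2<->N0 -> N2.N0=(dead,v1) N2.N1=(dead,v1) N2.N2=(alive,v0) | N0.N0=(dead,v1) N0.N1=(dead,v1) N0.N2=(alive,v0)
Op 4: gossip N0<->N2 -> N0.N0=(dead,v1) N0.N1=(dead,v1) N0.N2=(alive,v0) | N2.N0=(dead,v1) N2.N1=(dead,v1) N2.N2=(alive,v0)
Op 5: gossip N2<->N0 -> N2.N0=(dead,v1) N2.N1=(dead,v1) N2.N2=(alive,v0) | N0.N0=(dead,v1) N0.N1=(dead,v1) N0.N2=(alive,v0)
Op 6: N2 marks N1=dead -> (dead,v2)
Op 7: N1 marks N1=suspect -> (suspect,v1)
Op 8: N1 marks N0=dead -> (dead,v1)
Op 9: gossip N2<->N1 -> N2.N0=(dead,v1) N2.N1=(dead,v2) N2.N2=(alive,v0) | N1.N0=(dead,v1) N1.N1=(dead,v2) N1.N2=(alive,v0)
Op 10: N1 marks N2=suspect -> (suspect,v1)
Op 11: gossip N0<->N2 -> N0.N0=(dead,v1) N0.N1=(dead,v2) N0.N2=(alive,v0) | N2.N0=(dead,v1) N2.N1=(dead,v2) N2.N2=(alive,v0)

Answer: dead 1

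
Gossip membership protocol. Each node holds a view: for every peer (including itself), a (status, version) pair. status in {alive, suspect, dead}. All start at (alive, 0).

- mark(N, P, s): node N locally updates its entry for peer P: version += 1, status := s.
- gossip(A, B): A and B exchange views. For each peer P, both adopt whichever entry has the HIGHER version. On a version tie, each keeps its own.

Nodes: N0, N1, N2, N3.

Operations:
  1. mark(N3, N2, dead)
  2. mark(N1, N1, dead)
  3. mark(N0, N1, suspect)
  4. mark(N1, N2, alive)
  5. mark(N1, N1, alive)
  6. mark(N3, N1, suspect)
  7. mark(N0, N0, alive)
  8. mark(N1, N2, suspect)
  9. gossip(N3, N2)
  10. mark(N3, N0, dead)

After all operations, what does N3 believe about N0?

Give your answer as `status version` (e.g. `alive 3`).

Answer: dead 1

Derivation:
Op 1: N3 marks N2=dead -> (dead,v1)
Op 2: N1 marks N1=dead -> (dead,v1)
Op 3: N0 marks N1=suspect -> (suspect,v1)
Op 4: N1 marks N2=alive -> (alive,v1)
Op 5: N1 marks N1=alive -> (alive,v2)
Op 6: N3 marks N1=suspect -> (suspect,v1)
Op 7: N0 marks N0=alive -> (alive,v1)
Op 8: N1 marks N2=suspect -> (suspect,v2)
Op 9: gossip N3<->N2 -> N3.N0=(alive,v0) N3.N1=(suspect,v1) N3.N2=(dead,v1) N3.N3=(alive,v0) | N2.N0=(alive,v0) N2.N1=(suspect,v1) N2.N2=(dead,v1) N2.N3=(alive,v0)
Op 10: N3 marks N0=dead -> (dead,v1)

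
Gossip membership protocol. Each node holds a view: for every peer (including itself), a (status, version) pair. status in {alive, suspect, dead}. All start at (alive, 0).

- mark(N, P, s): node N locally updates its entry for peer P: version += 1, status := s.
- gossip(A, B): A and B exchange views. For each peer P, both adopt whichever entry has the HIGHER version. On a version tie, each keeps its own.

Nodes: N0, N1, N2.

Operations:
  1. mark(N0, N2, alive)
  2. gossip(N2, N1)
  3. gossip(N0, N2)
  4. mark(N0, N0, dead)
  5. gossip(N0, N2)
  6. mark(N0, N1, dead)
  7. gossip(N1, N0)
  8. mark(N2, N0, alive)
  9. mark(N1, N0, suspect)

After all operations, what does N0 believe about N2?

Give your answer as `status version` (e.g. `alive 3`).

Answer: alive 1

Derivation:
Op 1: N0 marks N2=alive -> (alive,v1)
Op 2: gossip N2<->N1 -> N2.N0=(alive,v0) N2.N1=(alive,v0) N2.N2=(alive,v0) | N1.N0=(alive,v0) N1.N1=(alive,v0) N1.N2=(alive,v0)
Op 3: gossip N0<->N2 -> N0.N0=(alive,v0) N0.N1=(alive,v0) N0.N2=(alive,v1) | N2.N0=(alive,v0) N2.N1=(alive,v0) N2.N2=(alive,v1)
Op 4: N0 marks N0=dead -> (dead,v1)
Op 5: gossip N0<->N2 -> N0.N0=(dead,v1) N0.N1=(alive,v0) N0.N2=(alive,v1) | N2.N0=(dead,v1) N2.N1=(alive,v0) N2.N2=(alive,v1)
Op 6: N0 marks N1=dead -> (dead,v1)
Op 7: gossip N1<->N0 -> N1.N0=(dead,v1) N1.N1=(dead,v1) N1.N2=(alive,v1) | N0.N0=(dead,v1) N0.N1=(dead,v1) N0.N2=(alive,v1)
Op 8: N2 marks N0=alive -> (alive,v2)
Op 9: N1 marks N0=suspect -> (suspect,v2)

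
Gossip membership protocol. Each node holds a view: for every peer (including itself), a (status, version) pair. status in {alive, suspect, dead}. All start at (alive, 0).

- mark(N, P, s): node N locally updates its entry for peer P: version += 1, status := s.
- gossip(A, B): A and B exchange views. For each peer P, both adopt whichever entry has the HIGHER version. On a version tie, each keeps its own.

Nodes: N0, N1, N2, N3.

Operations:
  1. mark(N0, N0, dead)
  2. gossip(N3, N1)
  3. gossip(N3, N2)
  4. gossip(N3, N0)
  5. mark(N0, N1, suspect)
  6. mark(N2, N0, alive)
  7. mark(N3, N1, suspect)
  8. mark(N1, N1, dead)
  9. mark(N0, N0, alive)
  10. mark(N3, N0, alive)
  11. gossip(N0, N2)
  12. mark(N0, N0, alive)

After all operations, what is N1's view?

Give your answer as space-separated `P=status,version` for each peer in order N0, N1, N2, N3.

Op 1: N0 marks N0=dead -> (dead,v1)
Op 2: gossip N3<->N1 -> N3.N0=(alive,v0) N3.N1=(alive,v0) N3.N2=(alive,v0) N3.N3=(alive,v0) | N1.N0=(alive,v0) N1.N1=(alive,v0) N1.N2=(alive,v0) N1.N3=(alive,v0)
Op 3: gossip N3<->N2 -> N3.N0=(alive,v0) N3.N1=(alive,v0) N3.N2=(alive,v0) N3.N3=(alive,v0) | N2.N0=(alive,v0) N2.N1=(alive,v0) N2.N2=(alive,v0) N2.N3=(alive,v0)
Op 4: gossip N3<->N0 -> N3.N0=(dead,v1) N3.N1=(alive,v0) N3.N2=(alive,v0) N3.N3=(alive,v0) | N0.N0=(dead,v1) N0.N1=(alive,v0) N0.N2=(alive,v0) N0.N3=(alive,v0)
Op 5: N0 marks N1=suspect -> (suspect,v1)
Op 6: N2 marks N0=alive -> (alive,v1)
Op 7: N3 marks N1=suspect -> (suspect,v1)
Op 8: N1 marks N1=dead -> (dead,v1)
Op 9: N0 marks N0=alive -> (alive,v2)
Op 10: N3 marks N0=alive -> (alive,v2)
Op 11: gossip N0<->N2 -> N0.N0=(alive,v2) N0.N1=(suspect,v1) N0.N2=(alive,v0) N0.N3=(alive,v0) | N2.N0=(alive,v2) N2.N1=(suspect,v1) N2.N2=(alive,v0) N2.N3=(alive,v0)
Op 12: N0 marks N0=alive -> (alive,v3)

Answer: N0=alive,0 N1=dead,1 N2=alive,0 N3=alive,0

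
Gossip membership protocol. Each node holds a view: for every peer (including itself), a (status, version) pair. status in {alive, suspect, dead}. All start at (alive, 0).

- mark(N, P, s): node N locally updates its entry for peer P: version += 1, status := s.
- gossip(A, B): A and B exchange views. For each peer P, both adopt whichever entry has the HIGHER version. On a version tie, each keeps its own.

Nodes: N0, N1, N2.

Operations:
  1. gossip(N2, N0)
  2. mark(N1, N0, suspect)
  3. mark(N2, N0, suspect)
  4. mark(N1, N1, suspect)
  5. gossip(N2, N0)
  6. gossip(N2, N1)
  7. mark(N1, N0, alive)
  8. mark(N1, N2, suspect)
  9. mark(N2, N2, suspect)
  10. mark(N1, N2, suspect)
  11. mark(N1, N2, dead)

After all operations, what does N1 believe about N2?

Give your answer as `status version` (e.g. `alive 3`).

Op 1: gossip N2<->N0 -> N2.N0=(alive,v0) N2.N1=(alive,v0) N2.N2=(alive,v0) | N0.N0=(alive,v0) N0.N1=(alive,v0) N0.N2=(alive,v0)
Op 2: N1 marks N0=suspect -> (suspect,v1)
Op 3: N2 marks N0=suspect -> (suspect,v1)
Op 4: N1 marks N1=suspect -> (suspect,v1)
Op 5: gossip N2<->N0 -> N2.N0=(suspect,v1) N2.N1=(alive,v0) N2.N2=(alive,v0) | N0.N0=(suspect,v1) N0.N1=(alive,v0) N0.N2=(alive,v0)
Op 6: gossip N2<->N1 -> N2.N0=(suspect,v1) N2.N1=(suspect,v1) N2.N2=(alive,v0) | N1.N0=(suspect,v1) N1.N1=(suspect,v1) N1.N2=(alive,v0)
Op 7: N1 marks N0=alive -> (alive,v2)
Op 8: N1 marks N2=suspect -> (suspect,v1)
Op 9: N2 marks N2=suspect -> (suspect,v1)
Op 10: N1 marks N2=suspect -> (suspect,v2)
Op 11: N1 marks N2=dead -> (dead,v3)

Answer: dead 3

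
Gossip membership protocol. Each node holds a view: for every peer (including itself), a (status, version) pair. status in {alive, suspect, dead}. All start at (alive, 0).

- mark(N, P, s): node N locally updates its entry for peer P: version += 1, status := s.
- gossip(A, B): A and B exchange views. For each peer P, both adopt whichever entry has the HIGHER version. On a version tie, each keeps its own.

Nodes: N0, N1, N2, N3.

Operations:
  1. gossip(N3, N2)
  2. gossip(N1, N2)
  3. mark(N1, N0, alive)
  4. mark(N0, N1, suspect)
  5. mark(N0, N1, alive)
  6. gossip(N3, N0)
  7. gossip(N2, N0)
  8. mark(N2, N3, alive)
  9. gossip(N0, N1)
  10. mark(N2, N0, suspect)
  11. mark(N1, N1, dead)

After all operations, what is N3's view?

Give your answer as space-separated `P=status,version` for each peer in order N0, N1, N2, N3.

Op 1: gossip N3<->N2 -> N3.N0=(alive,v0) N3.N1=(alive,v0) N3.N2=(alive,v0) N3.N3=(alive,v0) | N2.N0=(alive,v0) N2.N1=(alive,v0) N2.N2=(alive,v0) N2.N3=(alive,v0)
Op 2: gossip N1<->N2 -> N1.N0=(alive,v0) N1.N1=(alive,v0) N1.N2=(alive,v0) N1.N3=(alive,v0) | N2.N0=(alive,v0) N2.N1=(alive,v0) N2.N2=(alive,v0) N2.N3=(alive,v0)
Op 3: N1 marks N0=alive -> (alive,v1)
Op 4: N0 marks N1=suspect -> (suspect,v1)
Op 5: N0 marks N1=alive -> (alive,v2)
Op 6: gossip N3<->N0 -> N3.N0=(alive,v0) N3.N1=(alive,v2) N3.N2=(alive,v0) N3.N3=(alive,v0) | N0.N0=(alive,v0) N0.N1=(alive,v2) N0.N2=(alive,v0) N0.N3=(alive,v0)
Op 7: gossip N2<->N0 -> N2.N0=(alive,v0) N2.N1=(alive,v2) N2.N2=(alive,v0) N2.N3=(alive,v0) | N0.N0=(alive,v0) N0.N1=(alive,v2) N0.N2=(alive,v0) N0.N3=(alive,v0)
Op 8: N2 marks N3=alive -> (alive,v1)
Op 9: gossip N0<->N1 -> N0.N0=(alive,v1) N0.N1=(alive,v2) N0.N2=(alive,v0) N0.N3=(alive,v0) | N1.N0=(alive,v1) N1.N1=(alive,v2) N1.N2=(alive,v0) N1.N3=(alive,v0)
Op 10: N2 marks N0=suspect -> (suspect,v1)
Op 11: N1 marks N1=dead -> (dead,v3)

Answer: N0=alive,0 N1=alive,2 N2=alive,0 N3=alive,0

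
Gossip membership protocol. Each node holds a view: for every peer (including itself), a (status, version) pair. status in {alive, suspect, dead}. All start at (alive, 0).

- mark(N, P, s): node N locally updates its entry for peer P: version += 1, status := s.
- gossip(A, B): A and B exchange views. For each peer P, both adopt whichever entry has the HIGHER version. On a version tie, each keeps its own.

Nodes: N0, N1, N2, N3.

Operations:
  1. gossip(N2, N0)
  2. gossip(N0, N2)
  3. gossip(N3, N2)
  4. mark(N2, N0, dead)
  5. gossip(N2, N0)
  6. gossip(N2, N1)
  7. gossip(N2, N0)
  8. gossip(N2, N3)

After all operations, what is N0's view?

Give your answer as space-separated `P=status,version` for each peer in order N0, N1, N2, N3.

Op 1: gossip N2<->N0 -> N2.N0=(alive,v0) N2.N1=(alive,v0) N2.N2=(alive,v0) N2.N3=(alive,v0) | N0.N0=(alive,v0) N0.N1=(alive,v0) N0.N2=(alive,v0) N0.N3=(alive,v0)
Op 2: gossip N0<->N2 -> N0.N0=(alive,v0) N0.N1=(alive,v0) N0.N2=(alive,v0) N0.N3=(alive,v0) | N2.N0=(alive,v0) N2.N1=(alive,v0) N2.N2=(alive,v0) N2.N3=(alive,v0)
Op 3: gossip N3<->N2 -> N3.N0=(alive,v0) N3.N1=(alive,v0) N3.N2=(alive,v0) N3.N3=(alive,v0) | N2.N0=(alive,v0) N2.N1=(alive,v0) N2.N2=(alive,v0) N2.N3=(alive,v0)
Op 4: N2 marks N0=dead -> (dead,v1)
Op 5: gossip N2<->N0 -> N2.N0=(dead,v1) N2.N1=(alive,v0) N2.N2=(alive,v0) N2.N3=(alive,v0) | N0.N0=(dead,v1) N0.N1=(alive,v0) N0.N2=(alive,v0) N0.N3=(alive,v0)
Op 6: gossip N2<->N1 -> N2.N0=(dead,v1) N2.N1=(alive,v0) N2.N2=(alive,v0) N2.N3=(alive,v0) | N1.N0=(dead,v1) N1.N1=(alive,v0) N1.N2=(alive,v0) N1.N3=(alive,v0)
Op 7: gossip N2<->N0 -> N2.N0=(dead,v1) N2.N1=(alive,v0) N2.N2=(alive,v0) N2.N3=(alive,v0) | N0.N0=(dead,v1) N0.N1=(alive,v0) N0.N2=(alive,v0) N0.N3=(alive,v0)
Op 8: gossip N2<->N3 -> N2.N0=(dead,v1) N2.N1=(alive,v0) N2.N2=(alive,v0) N2.N3=(alive,v0) | N3.N0=(dead,v1) N3.N1=(alive,v0) N3.N2=(alive,v0) N3.N3=(alive,v0)

Answer: N0=dead,1 N1=alive,0 N2=alive,0 N3=alive,0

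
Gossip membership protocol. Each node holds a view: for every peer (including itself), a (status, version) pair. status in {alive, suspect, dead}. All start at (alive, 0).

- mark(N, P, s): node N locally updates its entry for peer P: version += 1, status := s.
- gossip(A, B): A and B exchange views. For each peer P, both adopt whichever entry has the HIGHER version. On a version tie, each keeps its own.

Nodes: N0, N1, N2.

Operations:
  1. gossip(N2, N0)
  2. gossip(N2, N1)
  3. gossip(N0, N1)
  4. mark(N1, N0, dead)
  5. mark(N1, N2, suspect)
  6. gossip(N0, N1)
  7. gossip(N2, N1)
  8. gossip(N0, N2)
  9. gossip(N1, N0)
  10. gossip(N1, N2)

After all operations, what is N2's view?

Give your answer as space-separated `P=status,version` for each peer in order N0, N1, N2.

Op 1: gossip N2<->N0 -> N2.N0=(alive,v0) N2.N1=(alive,v0) N2.N2=(alive,v0) | N0.N0=(alive,v0) N0.N1=(alive,v0) N0.N2=(alive,v0)
Op 2: gossip N2<->N1 -> N2.N0=(alive,v0) N2.N1=(alive,v0) N2.N2=(alive,v0) | N1.N0=(alive,v0) N1.N1=(alive,v0) N1.N2=(alive,v0)
Op 3: gossip N0<->N1 -> N0.N0=(alive,v0) N0.N1=(alive,v0) N0.N2=(alive,v0) | N1.N0=(alive,v0) N1.N1=(alive,v0) N1.N2=(alive,v0)
Op 4: N1 marks N0=dead -> (dead,v1)
Op 5: N1 marks N2=suspect -> (suspect,v1)
Op 6: gossip N0<->N1 -> N0.N0=(dead,v1) N0.N1=(alive,v0) N0.N2=(suspect,v1) | N1.N0=(dead,v1) N1.N1=(alive,v0) N1.N2=(suspect,v1)
Op 7: gossip N2<->N1 -> N2.N0=(dead,v1) N2.N1=(alive,v0) N2.N2=(suspect,v1) | N1.N0=(dead,v1) N1.N1=(alive,v0) N1.N2=(suspect,v1)
Op 8: gossip N0<->N2 -> N0.N0=(dead,v1) N0.N1=(alive,v0) N0.N2=(suspect,v1) | N2.N0=(dead,v1) N2.N1=(alive,v0) N2.N2=(suspect,v1)
Op 9: gossip N1<->N0 -> N1.N0=(dead,v1) N1.N1=(alive,v0) N1.N2=(suspect,v1) | N0.N0=(dead,v1) N0.N1=(alive,v0) N0.N2=(suspect,v1)
Op 10: gossip N1<->N2 -> N1.N0=(dead,v1) N1.N1=(alive,v0) N1.N2=(suspect,v1) | N2.N0=(dead,v1) N2.N1=(alive,v0) N2.N2=(suspect,v1)

Answer: N0=dead,1 N1=alive,0 N2=suspect,1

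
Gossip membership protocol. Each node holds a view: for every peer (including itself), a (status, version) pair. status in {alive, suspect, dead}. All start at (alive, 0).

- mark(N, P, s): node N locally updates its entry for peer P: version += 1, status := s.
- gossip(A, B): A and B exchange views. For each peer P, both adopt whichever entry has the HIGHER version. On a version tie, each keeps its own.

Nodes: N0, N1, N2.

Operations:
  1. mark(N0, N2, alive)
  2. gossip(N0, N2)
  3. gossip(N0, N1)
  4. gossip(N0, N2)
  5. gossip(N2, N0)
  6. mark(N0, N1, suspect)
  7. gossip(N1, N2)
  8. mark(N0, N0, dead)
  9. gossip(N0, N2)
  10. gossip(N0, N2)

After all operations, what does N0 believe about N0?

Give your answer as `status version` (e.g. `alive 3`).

Answer: dead 1

Derivation:
Op 1: N0 marks N2=alive -> (alive,v1)
Op 2: gossip N0<->N2 -> N0.N0=(alive,v0) N0.N1=(alive,v0) N0.N2=(alive,v1) | N2.N0=(alive,v0) N2.N1=(alive,v0) N2.N2=(alive,v1)
Op 3: gossip N0<->N1 -> N0.N0=(alive,v0) N0.N1=(alive,v0) N0.N2=(alive,v1) | N1.N0=(alive,v0) N1.N1=(alive,v0) N1.N2=(alive,v1)
Op 4: gossip N0<->N2 -> N0.N0=(alive,v0) N0.N1=(alive,v0) N0.N2=(alive,v1) | N2.N0=(alive,v0) N2.N1=(alive,v0) N2.N2=(alive,v1)
Op 5: gossip N2<->N0 -> N2.N0=(alive,v0) N2.N1=(alive,v0) N2.N2=(alive,v1) | N0.N0=(alive,v0) N0.N1=(alive,v0) N0.N2=(alive,v1)
Op 6: N0 marks N1=suspect -> (suspect,v1)
Op 7: gossip N1<->N2 -> N1.N0=(alive,v0) N1.N1=(alive,v0) N1.N2=(alive,v1) | N2.N0=(alive,v0) N2.N1=(alive,v0) N2.N2=(alive,v1)
Op 8: N0 marks N0=dead -> (dead,v1)
Op 9: gossip N0<->N2 -> N0.N0=(dead,v1) N0.N1=(suspect,v1) N0.N2=(alive,v1) | N2.N0=(dead,v1) N2.N1=(suspect,v1) N2.N2=(alive,v1)
Op 10: gossip N0<->N2 -> N0.N0=(dead,v1) N0.N1=(suspect,v1) N0.N2=(alive,v1) | N2.N0=(dead,v1) N2.N1=(suspect,v1) N2.N2=(alive,v1)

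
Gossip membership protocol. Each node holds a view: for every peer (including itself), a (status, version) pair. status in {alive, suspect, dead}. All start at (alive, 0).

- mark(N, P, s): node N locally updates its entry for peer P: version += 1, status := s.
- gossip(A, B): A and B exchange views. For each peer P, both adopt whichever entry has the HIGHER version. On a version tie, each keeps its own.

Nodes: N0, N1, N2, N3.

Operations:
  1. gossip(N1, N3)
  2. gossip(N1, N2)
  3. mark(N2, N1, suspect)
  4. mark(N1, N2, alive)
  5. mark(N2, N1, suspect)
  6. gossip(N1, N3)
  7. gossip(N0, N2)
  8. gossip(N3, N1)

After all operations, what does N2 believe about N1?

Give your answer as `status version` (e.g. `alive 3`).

Answer: suspect 2

Derivation:
Op 1: gossip N1<->N3 -> N1.N0=(alive,v0) N1.N1=(alive,v0) N1.N2=(alive,v0) N1.N3=(alive,v0) | N3.N0=(alive,v0) N3.N1=(alive,v0) N3.N2=(alive,v0) N3.N3=(alive,v0)
Op 2: gossip N1<->N2 -> N1.N0=(alive,v0) N1.N1=(alive,v0) N1.N2=(alive,v0) N1.N3=(alive,v0) | N2.N0=(alive,v0) N2.N1=(alive,v0) N2.N2=(alive,v0) N2.N3=(alive,v0)
Op 3: N2 marks N1=suspect -> (suspect,v1)
Op 4: N1 marks N2=alive -> (alive,v1)
Op 5: N2 marks N1=suspect -> (suspect,v2)
Op 6: gossip N1<->N3 -> N1.N0=(alive,v0) N1.N1=(alive,v0) N1.N2=(alive,v1) N1.N3=(alive,v0) | N3.N0=(alive,v0) N3.N1=(alive,v0) N3.N2=(alive,v1) N3.N3=(alive,v0)
Op 7: gossip N0<->N2 -> N0.N0=(alive,v0) N0.N1=(suspect,v2) N0.N2=(alive,v0) N0.N3=(alive,v0) | N2.N0=(alive,v0) N2.N1=(suspect,v2) N2.N2=(alive,v0) N2.N3=(alive,v0)
Op 8: gossip N3<->N1 -> N3.N0=(alive,v0) N3.N1=(alive,v0) N3.N2=(alive,v1) N3.N3=(alive,v0) | N1.N0=(alive,v0) N1.N1=(alive,v0) N1.N2=(alive,v1) N1.N3=(alive,v0)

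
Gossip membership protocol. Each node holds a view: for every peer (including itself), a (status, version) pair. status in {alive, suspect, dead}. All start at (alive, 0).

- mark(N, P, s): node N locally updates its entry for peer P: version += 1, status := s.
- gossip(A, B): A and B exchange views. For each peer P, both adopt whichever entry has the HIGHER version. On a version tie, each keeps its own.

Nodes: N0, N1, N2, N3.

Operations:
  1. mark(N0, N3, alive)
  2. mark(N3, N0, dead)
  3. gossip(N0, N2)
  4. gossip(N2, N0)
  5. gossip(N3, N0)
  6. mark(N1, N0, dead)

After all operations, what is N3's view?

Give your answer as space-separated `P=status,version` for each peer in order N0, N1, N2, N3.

Op 1: N0 marks N3=alive -> (alive,v1)
Op 2: N3 marks N0=dead -> (dead,v1)
Op 3: gossip N0<->N2 -> N0.N0=(alive,v0) N0.N1=(alive,v0) N0.N2=(alive,v0) N0.N3=(alive,v1) | N2.N0=(alive,v0) N2.N1=(alive,v0) N2.N2=(alive,v0) N2.N3=(alive,v1)
Op 4: gossip N2<->N0 -> N2.N0=(alive,v0) N2.N1=(alive,v0) N2.N2=(alive,v0) N2.N3=(alive,v1) | N0.N0=(alive,v0) N0.N1=(alive,v0) N0.N2=(alive,v0) N0.N3=(alive,v1)
Op 5: gossip N3<->N0 -> N3.N0=(dead,v1) N3.N1=(alive,v0) N3.N2=(alive,v0) N3.N3=(alive,v1) | N0.N0=(dead,v1) N0.N1=(alive,v0) N0.N2=(alive,v0) N0.N3=(alive,v1)
Op 6: N1 marks N0=dead -> (dead,v1)

Answer: N0=dead,1 N1=alive,0 N2=alive,0 N3=alive,1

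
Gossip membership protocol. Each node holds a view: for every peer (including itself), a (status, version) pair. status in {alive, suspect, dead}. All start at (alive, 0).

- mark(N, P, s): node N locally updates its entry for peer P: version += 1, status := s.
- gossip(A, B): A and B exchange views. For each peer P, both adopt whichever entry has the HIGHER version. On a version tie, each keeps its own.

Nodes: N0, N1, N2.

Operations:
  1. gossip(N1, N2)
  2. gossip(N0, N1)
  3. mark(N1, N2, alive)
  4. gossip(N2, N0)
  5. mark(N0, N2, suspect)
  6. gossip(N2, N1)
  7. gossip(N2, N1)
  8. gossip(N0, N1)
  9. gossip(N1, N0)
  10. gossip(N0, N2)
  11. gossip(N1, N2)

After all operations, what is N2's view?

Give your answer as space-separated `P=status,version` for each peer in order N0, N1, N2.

Answer: N0=alive,0 N1=alive,0 N2=alive,1

Derivation:
Op 1: gossip N1<->N2 -> N1.N0=(alive,v0) N1.N1=(alive,v0) N1.N2=(alive,v0) | N2.N0=(alive,v0) N2.N1=(alive,v0) N2.N2=(alive,v0)
Op 2: gossip N0<->N1 -> N0.N0=(alive,v0) N0.N1=(alive,v0) N0.N2=(alive,v0) | N1.N0=(alive,v0) N1.N1=(alive,v0) N1.N2=(alive,v0)
Op 3: N1 marks N2=alive -> (alive,v1)
Op 4: gossip N2<->N0 -> N2.N0=(alive,v0) N2.N1=(alive,v0) N2.N2=(alive,v0) | N0.N0=(alive,v0) N0.N1=(alive,v0) N0.N2=(alive,v0)
Op 5: N0 marks N2=suspect -> (suspect,v1)
Op 6: gossip N2<->N1 -> N2.N0=(alive,v0) N2.N1=(alive,v0) N2.N2=(alive,v1) | N1.N0=(alive,v0) N1.N1=(alive,v0) N1.N2=(alive,v1)
Op 7: gossip N2<->N1 -> N2.N0=(alive,v0) N2.N1=(alive,v0) N2.N2=(alive,v1) | N1.N0=(alive,v0) N1.N1=(alive,v0) N1.N2=(alive,v1)
Op 8: gossip N0<->N1 -> N0.N0=(alive,v0) N0.N1=(alive,v0) N0.N2=(suspect,v1) | N1.N0=(alive,v0) N1.N1=(alive,v0) N1.N2=(alive,v1)
Op 9: gossip N1<->N0 -> N1.N0=(alive,v0) N1.N1=(alive,v0) N1.N2=(alive,v1) | N0.N0=(alive,v0) N0.N1=(alive,v0) N0.N2=(suspect,v1)
Op 10: gossip N0<->N2 -> N0.N0=(alive,v0) N0.N1=(alive,v0) N0.N2=(suspect,v1) | N2.N0=(alive,v0) N2.N1=(alive,v0) N2.N2=(alive,v1)
Op 11: gossip N1<->N2 -> N1.N0=(alive,v0) N1.N1=(alive,v0) N1.N2=(alive,v1) | N2.N0=(alive,v0) N2.N1=(alive,v0) N2.N2=(alive,v1)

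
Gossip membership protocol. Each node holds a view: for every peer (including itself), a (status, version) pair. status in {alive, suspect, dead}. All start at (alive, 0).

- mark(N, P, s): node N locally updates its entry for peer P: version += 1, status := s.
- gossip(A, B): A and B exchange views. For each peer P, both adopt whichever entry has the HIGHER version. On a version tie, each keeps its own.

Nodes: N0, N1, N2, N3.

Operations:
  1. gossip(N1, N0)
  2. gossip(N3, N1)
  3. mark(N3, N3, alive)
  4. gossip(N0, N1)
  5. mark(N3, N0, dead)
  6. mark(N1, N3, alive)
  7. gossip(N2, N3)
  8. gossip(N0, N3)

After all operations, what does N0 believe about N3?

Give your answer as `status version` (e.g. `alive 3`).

Op 1: gossip N1<->N0 -> N1.N0=(alive,v0) N1.N1=(alive,v0) N1.N2=(alive,v0) N1.N3=(alive,v0) | N0.N0=(alive,v0) N0.N1=(alive,v0) N0.N2=(alive,v0) N0.N3=(alive,v0)
Op 2: gossip N3<->N1 -> N3.N0=(alive,v0) N3.N1=(alive,v0) N3.N2=(alive,v0) N3.N3=(alive,v0) | N1.N0=(alive,v0) N1.N1=(alive,v0) N1.N2=(alive,v0) N1.N3=(alive,v0)
Op 3: N3 marks N3=alive -> (alive,v1)
Op 4: gossip N0<->N1 -> N0.N0=(alive,v0) N0.N1=(alive,v0) N0.N2=(alive,v0) N0.N3=(alive,v0) | N1.N0=(alive,v0) N1.N1=(alive,v0) N1.N2=(alive,v0) N1.N3=(alive,v0)
Op 5: N3 marks N0=dead -> (dead,v1)
Op 6: N1 marks N3=alive -> (alive,v1)
Op 7: gossip N2<->N3 -> N2.N0=(dead,v1) N2.N1=(alive,v0) N2.N2=(alive,v0) N2.N3=(alive,v1) | N3.N0=(dead,v1) N3.N1=(alive,v0) N3.N2=(alive,v0) N3.N3=(alive,v1)
Op 8: gossip N0<->N3 -> N0.N0=(dead,v1) N0.N1=(alive,v0) N0.N2=(alive,v0) N0.N3=(alive,v1) | N3.N0=(dead,v1) N3.N1=(alive,v0) N3.N2=(alive,v0) N3.N3=(alive,v1)

Answer: alive 1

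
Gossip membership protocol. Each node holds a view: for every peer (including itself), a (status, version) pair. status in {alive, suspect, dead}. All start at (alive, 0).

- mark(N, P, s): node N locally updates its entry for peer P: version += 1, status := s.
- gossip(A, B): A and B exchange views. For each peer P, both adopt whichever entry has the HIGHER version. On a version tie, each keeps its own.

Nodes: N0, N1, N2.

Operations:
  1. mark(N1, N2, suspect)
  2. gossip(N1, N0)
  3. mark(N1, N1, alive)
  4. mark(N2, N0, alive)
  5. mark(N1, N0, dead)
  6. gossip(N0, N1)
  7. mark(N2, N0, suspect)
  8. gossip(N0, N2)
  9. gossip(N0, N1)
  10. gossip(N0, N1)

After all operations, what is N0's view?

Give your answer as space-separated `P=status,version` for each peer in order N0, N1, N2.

Answer: N0=suspect,2 N1=alive,1 N2=suspect,1

Derivation:
Op 1: N1 marks N2=suspect -> (suspect,v1)
Op 2: gossip N1<->N0 -> N1.N0=(alive,v0) N1.N1=(alive,v0) N1.N2=(suspect,v1) | N0.N0=(alive,v0) N0.N1=(alive,v0) N0.N2=(suspect,v1)
Op 3: N1 marks N1=alive -> (alive,v1)
Op 4: N2 marks N0=alive -> (alive,v1)
Op 5: N1 marks N0=dead -> (dead,v1)
Op 6: gossip N0<->N1 -> N0.N0=(dead,v1) N0.N1=(alive,v1) N0.N2=(suspect,v1) | N1.N0=(dead,v1) N1.N1=(alive,v1) N1.N2=(suspect,v1)
Op 7: N2 marks N0=suspect -> (suspect,v2)
Op 8: gossip N0<->N2 -> N0.N0=(suspect,v2) N0.N1=(alive,v1) N0.N2=(suspect,v1) | N2.N0=(suspect,v2) N2.N1=(alive,v1) N2.N2=(suspect,v1)
Op 9: gossip N0<->N1 -> N0.N0=(suspect,v2) N0.N1=(alive,v1) N0.N2=(suspect,v1) | N1.N0=(suspect,v2) N1.N1=(alive,v1) N1.N2=(suspect,v1)
Op 10: gossip N0<->N1 -> N0.N0=(suspect,v2) N0.N1=(alive,v1) N0.N2=(suspect,v1) | N1.N0=(suspect,v2) N1.N1=(alive,v1) N1.N2=(suspect,v1)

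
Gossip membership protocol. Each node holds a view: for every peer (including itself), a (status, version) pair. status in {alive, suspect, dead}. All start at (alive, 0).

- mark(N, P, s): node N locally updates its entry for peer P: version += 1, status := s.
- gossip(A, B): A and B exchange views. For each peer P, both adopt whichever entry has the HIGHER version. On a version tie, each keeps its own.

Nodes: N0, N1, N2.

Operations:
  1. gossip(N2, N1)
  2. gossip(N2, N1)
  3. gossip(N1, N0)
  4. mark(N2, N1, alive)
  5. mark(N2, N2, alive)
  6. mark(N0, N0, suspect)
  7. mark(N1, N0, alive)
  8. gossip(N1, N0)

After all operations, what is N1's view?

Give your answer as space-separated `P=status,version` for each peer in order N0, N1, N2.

Op 1: gossip N2<->N1 -> N2.N0=(alive,v0) N2.N1=(alive,v0) N2.N2=(alive,v0) | N1.N0=(alive,v0) N1.N1=(alive,v0) N1.N2=(alive,v0)
Op 2: gossip N2<->N1 -> N2.N0=(alive,v0) N2.N1=(alive,v0) N2.N2=(alive,v0) | N1.N0=(alive,v0) N1.N1=(alive,v0) N1.N2=(alive,v0)
Op 3: gossip N1<->N0 -> N1.N0=(alive,v0) N1.N1=(alive,v0) N1.N2=(alive,v0) | N0.N0=(alive,v0) N0.N1=(alive,v0) N0.N2=(alive,v0)
Op 4: N2 marks N1=alive -> (alive,v1)
Op 5: N2 marks N2=alive -> (alive,v1)
Op 6: N0 marks N0=suspect -> (suspect,v1)
Op 7: N1 marks N0=alive -> (alive,v1)
Op 8: gossip N1<->N0 -> N1.N0=(alive,v1) N1.N1=(alive,v0) N1.N2=(alive,v0) | N0.N0=(suspect,v1) N0.N1=(alive,v0) N0.N2=(alive,v0)

Answer: N0=alive,1 N1=alive,0 N2=alive,0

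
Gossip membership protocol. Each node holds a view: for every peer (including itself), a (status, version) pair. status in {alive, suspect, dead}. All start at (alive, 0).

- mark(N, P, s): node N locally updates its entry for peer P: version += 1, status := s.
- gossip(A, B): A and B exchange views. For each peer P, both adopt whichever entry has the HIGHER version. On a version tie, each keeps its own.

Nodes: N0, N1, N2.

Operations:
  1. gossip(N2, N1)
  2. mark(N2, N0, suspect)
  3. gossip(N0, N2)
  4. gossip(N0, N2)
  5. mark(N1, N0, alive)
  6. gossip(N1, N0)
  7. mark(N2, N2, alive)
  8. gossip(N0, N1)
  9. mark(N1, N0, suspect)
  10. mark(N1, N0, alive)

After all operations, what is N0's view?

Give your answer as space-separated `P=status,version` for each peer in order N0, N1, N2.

Answer: N0=suspect,1 N1=alive,0 N2=alive,0

Derivation:
Op 1: gossip N2<->N1 -> N2.N0=(alive,v0) N2.N1=(alive,v0) N2.N2=(alive,v0) | N1.N0=(alive,v0) N1.N1=(alive,v0) N1.N2=(alive,v0)
Op 2: N2 marks N0=suspect -> (suspect,v1)
Op 3: gossip N0<->N2 -> N0.N0=(suspect,v1) N0.N1=(alive,v0) N0.N2=(alive,v0) | N2.N0=(suspect,v1) N2.N1=(alive,v0) N2.N2=(alive,v0)
Op 4: gossip N0<->N2 -> N0.N0=(suspect,v1) N0.N1=(alive,v0) N0.N2=(alive,v0) | N2.N0=(suspect,v1) N2.N1=(alive,v0) N2.N2=(alive,v0)
Op 5: N1 marks N0=alive -> (alive,v1)
Op 6: gossip N1<->N0 -> N1.N0=(alive,v1) N1.N1=(alive,v0) N1.N2=(alive,v0) | N0.N0=(suspect,v1) N0.N1=(alive,v0) N0.N2=(alive,v0)
Op 7: N2 marks N2=alive -> (alive,v1)
Op 8: gossip N0<->N1 -> N0.N0=(suspect,v1) N0.N1=(alive,v0) N0.N2=(alive,v0) | N1.N0=(alive,v1) N1.N1=(alive,v0) N1.N2=(alive,v0)
Op 9: N1 marks N0=suspect -> (suspect,v2)
Op 10: N1 marks N0=alive -> (alive,v3)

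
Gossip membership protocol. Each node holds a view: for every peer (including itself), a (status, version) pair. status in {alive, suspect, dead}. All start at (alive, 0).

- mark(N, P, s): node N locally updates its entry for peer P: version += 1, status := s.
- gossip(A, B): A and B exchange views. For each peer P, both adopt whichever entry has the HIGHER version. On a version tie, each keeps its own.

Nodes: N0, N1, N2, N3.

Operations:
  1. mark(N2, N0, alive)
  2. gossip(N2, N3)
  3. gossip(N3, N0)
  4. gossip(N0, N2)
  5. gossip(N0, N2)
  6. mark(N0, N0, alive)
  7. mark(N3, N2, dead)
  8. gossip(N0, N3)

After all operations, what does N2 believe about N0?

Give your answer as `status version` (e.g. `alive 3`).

Answer: alive 1

Derivation:
Op 1: N2 marks N0=alive -> (alive,v1)
Op 2: gossip N2<->N3 -> N2.N0=(alive,v1) N2.N1=(alive,v0) N2.N2=(alive,v0) N2.N3=(alive,v0) | N3.N0=(alive,v1) N3.N1=(alive,v0) N3.N2=(alive,v0) N3.N3=(alive,v0)
Op 3: gossip N3<->N0 -> N3.N0=(alive,v1) N3.N1=(alive,v0) N3.N2=(alive,v0) N3.N3=(alive,v0) | N0.N0=(alive,v1) N0.N1=(alive,v0) N0.N2=(alive,v0) N0.N3=(alive,v0)
Op 4: gossip N0<->N2 -> N0.N0=(alive,v1) N0.N1=(alive,v0) N0.N2=(alive,v0) N0.N3=(alive,v0) | N2.N0=(alive,v1) N2.N1=(alive,v0) N2.N2=(alive,v0) N2.N3=(alive,v0)
Op 5: gossip N0<->N2 -> N0.N0=(alive,v1) N0.N1=(alive,v0) N0.N2=(alive,v0) N0.N3=(alive,v0) | N2.N0=(alive,v1) N2.N1=(alive,v0) N2.N2=(alive,v0) N2.N3=(alive,v0)
Op 6: N0 marks N0=alive -> (alive,v2)
Op 7: N3 marks N2=dead -> (dead,v1)
Op 8: gossip N0<->N3 -> N0.N0=(alive,v2) N0.N1=(alive,v0) N0.N2=(dead,v1) N0.N3=(alive,v0) | N3.N0=(alive,v2) N3.N1=(alive,v0) N3.N2=(dead,v1) N3.N3=(alive,v0)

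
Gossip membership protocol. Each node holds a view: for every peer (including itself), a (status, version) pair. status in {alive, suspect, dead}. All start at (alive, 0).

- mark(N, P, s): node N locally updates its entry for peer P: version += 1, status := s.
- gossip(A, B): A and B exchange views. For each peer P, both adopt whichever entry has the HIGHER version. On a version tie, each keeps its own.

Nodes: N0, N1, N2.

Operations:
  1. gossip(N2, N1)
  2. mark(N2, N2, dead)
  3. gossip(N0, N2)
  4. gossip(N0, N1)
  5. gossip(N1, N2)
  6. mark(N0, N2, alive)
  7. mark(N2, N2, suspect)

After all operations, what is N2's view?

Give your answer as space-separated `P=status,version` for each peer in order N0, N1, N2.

Answer: N0=alive,0 N1=alive,0 N2=suspect,2

Derivation:
Op 1: gossip N2<->N1 -> N2.N0=(alive,v0) N2.N1=(alive,v0) N2.N2=(alive,v0) | N1.N0=(alive,v0) N1.N1=(alive,v0) N1.N2=(alive,v0)
Op 2: N2 marks N2=dead -> (dead,v1)
Op 3: gossip N0<->N2 -> N0.N0=(alive,v0) N0.N1=(alive,v0) N0.N2=(dead,v1) | N2.N0=(alive,v0) N2.N1=(alive,v0) N2.N2=(dead,v1)
Op 4: gossip N0<->N1 -> N0.N0=(alive,v0) N0.N1=(alive,v0) N0.N2=(dead,v1) | N1.N0=(alive,v0) N1.N1=(alive,v0) N1.N2=(dead,v1)
Op 5: gossip N1<->N2 -> N1.N0=(alive,v0) N1.N1=(alive,v0) N1.N2=(dead,v1) | N2.N0=(alive,v0) N2.N1=(alive,v0) N2.N2=(dead,v1)
Op 6: N0 marks N2=alive -> (alive,v2)
Op 7: N2 marks N2=suspect -> (suspect,v2)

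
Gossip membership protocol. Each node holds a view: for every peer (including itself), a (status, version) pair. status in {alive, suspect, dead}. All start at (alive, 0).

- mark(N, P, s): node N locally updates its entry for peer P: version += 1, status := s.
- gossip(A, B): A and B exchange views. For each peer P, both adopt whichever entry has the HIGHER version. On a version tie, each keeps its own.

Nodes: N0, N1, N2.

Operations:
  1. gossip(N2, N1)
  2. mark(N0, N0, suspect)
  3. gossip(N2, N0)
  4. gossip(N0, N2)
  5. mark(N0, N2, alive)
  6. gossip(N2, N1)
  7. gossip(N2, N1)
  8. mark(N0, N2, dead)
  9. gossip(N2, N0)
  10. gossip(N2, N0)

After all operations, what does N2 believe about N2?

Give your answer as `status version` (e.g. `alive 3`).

Answer: dead 2

Derivation:
Op 1: gossip N2<->N1 -> N2.N0=(alive,v0) N2.N1=(alive,v0) N2.N2=(alive,v0) | N1.N0=(alive,v0) N1.N1=(alive,v0) N1.N2=(alive,v0)
Op 2: N0 marks N0=suspect -> (suspect,v1)
Op 3: gossip N2<->N0 -> N2.N0=(suspect,v1) N2.N1=(alive,v0) N2.N2=(alive,v0) | N0.N0=(suspect,v1) N0.N1=(alive,v0) N0.N2=(alive,v0)
Op 4: gossip N0<->N2 -> N0.N0=(suspect,v1) N0.N1=(alive,v0) N0.N2=(alive,v0) | N2.N0=(suspect,v1) N2.N1=(alive,v0) N2.N2=(alive,v0)
Op 5: N0 marks N2=alive -> (alive,v1)
Op 6: gossip N2<->N1 -> N2.N0=(suspect,v1) N2.N1=(alive,v0) N2.N2=(alive,v0) | N1.N0=(suspect,v1) N1.N1=(alive,v0) N1.N2=(alive,v0)
Op 7: gossip N2<->N1 -> N2.N0=(suspect,v1) N2.N1=(alive,v0) N2.N2=(alive,v0) | N1.N0=(suspect,v1) N1.N1=(alive,v0) N1.N2=(alive,v0)
Op 8: N0 marks N2=dead -> (dead,v2)
Op 9: gossip N2<->N0 -> N2.N0=(suspect,v1) N2.N1=(alive,v0) N2.N2=(dead,v2) | N0.N0=(suspect,v1) N0.N1=(alive,v0) N0.N2=(dead,v2)
Op 10: gossip N2<->N0 -> N2.N0=(suspect,v1) N2.N1=(alive,v0) N2.N2=(dead,v2) | N0.N0=(suspect,v1) N0.N1=(alive,v0) N0.N2=(dead,v2)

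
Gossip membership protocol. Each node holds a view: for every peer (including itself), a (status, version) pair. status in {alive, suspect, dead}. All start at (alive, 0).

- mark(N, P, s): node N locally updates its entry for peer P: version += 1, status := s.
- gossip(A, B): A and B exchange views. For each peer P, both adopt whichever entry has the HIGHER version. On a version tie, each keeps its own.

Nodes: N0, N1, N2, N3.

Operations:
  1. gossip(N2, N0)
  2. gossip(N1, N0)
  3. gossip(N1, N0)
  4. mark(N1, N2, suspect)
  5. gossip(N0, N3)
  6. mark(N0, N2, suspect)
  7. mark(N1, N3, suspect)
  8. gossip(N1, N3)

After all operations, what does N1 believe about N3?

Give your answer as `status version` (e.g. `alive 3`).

Op 1: gossip N2<->N0 -> N2.N0=(alive,v0) N2.N1=(alive,v0) N2.N2=(alive,v0) N2.N3=(alive,v0) | N0.N0=(alive,v0) N0.N1=(alive,v0) N0.N2=(alive,v0) N0.N3=(alive,v0)
Op 2: gossip N1<->N0 -> N1.N0=(alive,v0) N1.N1=(alive,v0) N1.N2=(alive,v0) N1.N3=(alive,v0) | N0.N0=(alive,v0) N0.N1=(alive,v0) N0.N2=(alive,v0) N0.N3=(alive,v0)
Op 3: gossip N1<->N0 -> N1.N0=(alive,v0) N1.N1=(alive,v0) N1.N2=(alive,v0) N1.N3=(alive,v0) | N0.N0=(alive,v0) N0.N1=(alive,v0) N0.N2=(alive,v0) N0.N3=(alive,v0)
Op 4: N1 marks N2=suspect -> (suspect,v1)
Op 5: gossip N0<->N3 -> N0.N0=(alive,v0) N0.N1=(alive,v0) N0.N2=(alive,v0) N0.N3=(alive,v0) | N3.N0=(alive,v0) N3.N1=(alive,v0) N3.N2=(alive,v0) N3.N3=(alive,v0)
Op 6: N0 marks N2=suspect -> (suspect,v1)
Op 7: N1 marks N3=suspect -> (suspect,v1)
Op 8: gossip N1<->N3 -> N1.N0=(alive,v0) N1.N1=(alive,v0) N1.N2=(suspect,v1) N1.N3=(suspect,v1) | N3.N0=(alive,v0) N3.N1=(alive,v0) N3.N2=(suspect,v1) N3.N3=(suspect,v1)

Answer: suspect 1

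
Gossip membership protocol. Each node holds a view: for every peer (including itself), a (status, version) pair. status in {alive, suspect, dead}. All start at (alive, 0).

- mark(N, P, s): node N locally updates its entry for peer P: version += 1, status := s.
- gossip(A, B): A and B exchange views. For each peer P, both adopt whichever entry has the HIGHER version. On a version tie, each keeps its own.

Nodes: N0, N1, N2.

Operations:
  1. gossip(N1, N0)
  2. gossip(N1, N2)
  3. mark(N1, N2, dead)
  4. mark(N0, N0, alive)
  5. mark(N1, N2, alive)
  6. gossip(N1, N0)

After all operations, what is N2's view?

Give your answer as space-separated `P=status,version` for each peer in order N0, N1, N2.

Answer: N0=alive,0 N1=alive,0 N2=alive,0

Derivation:
Op 1: gossip N1<->N0 -> N1.N0=(alive,v0) N1.N1=(alive,v0) N1.N2=(alive,v0) | N0.N0=(alive,v0) N0.N1=(alive,v0) N0.N2=(alive,v0)
Op 2: gossip N1<->N2 -> N1.N0=(alive,v0) N1.N1=(alive,v0) N1.N2=(alive,v0) | N2.N0=(alive,v0) N2.N1=(alive,v0) N2.N2=(alive,v0)
Op 3: N1 marks N2=dead -> (dead,v1)
Op 4: N0 marks N0=alive -> (alive,v1)
Op 5: N1 marks N2=alive -> (alive,v2)
Op 6: gossip N1<->N0 -> N1.N0=(alive,v1) N1.N1=(alive,v0) N1.N2=(alive,v2) | N0.N0=(alive,v1) N0.N1=(alive,v0) N0.N2=(alive,v2)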